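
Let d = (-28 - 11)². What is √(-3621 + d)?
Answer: 10*I*√21 ≈ 45.826*I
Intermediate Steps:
d = 1521 (d = (-39)² = 1521)
√(-3621 + d) = √(-3621 + 1521) = √(-2100) = 10*I*√21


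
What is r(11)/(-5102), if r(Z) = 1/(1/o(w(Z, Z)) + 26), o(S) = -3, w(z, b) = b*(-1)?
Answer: -3/392854 ≈ -7.6364e-6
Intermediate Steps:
w(z, b) = -b
r(Z) = 3/77 (r(Z) = 1/(1/(-3) + 26) = 1/(-⅓ + 26) = 1/(77/3) = 3/77)
r(11)/(-5102) = (3/77)/(-5102) = (3/77)*(-1/5102) = -3/392854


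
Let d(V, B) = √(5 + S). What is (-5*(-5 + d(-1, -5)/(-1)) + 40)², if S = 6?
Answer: 4500 + 650*√11 ≈ 6655.8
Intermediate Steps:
d(V, B) = √11 (d(V, B) = √(5 + 6) = √11)
(-5*(-5 + d(-1, -5)/(-1)) + 40)² = (-5*(-5 + √11/(-1)) + 40)² = (-5*(-5 + √11*(-1)) + 40)² = (-5*(-5 - √11) + 40)² = ((25 + 5*√11) + 40)² = (65 + 5*√11)²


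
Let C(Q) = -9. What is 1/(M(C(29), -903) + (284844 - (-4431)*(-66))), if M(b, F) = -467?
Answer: -1/8069 ≈ -0.00012393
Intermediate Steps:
1/(M(C(29), -903) + (284844 - (-4431)*(-66))) = 1/(-467 + (284844 - (-4431)*(-66))) = 1/(-467 + (284844 - 1*292446)) = 1/(-467 + (284844 - 292446)) = 1/(-467 - 7602) = 1/(-8069) = -1/8069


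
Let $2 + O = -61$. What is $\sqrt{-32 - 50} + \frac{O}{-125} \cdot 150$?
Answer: $\frac{378}{5} + i \sqrt{82} \approx 75.6 + 9.0554 i$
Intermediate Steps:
$O = -63$ ($O = -2 - 61 = -63$)
$\sqrt{-32 - 50} + \frac{O}{-125} \cdot 150 = \sqrt{-32 - 50} + - \frac{63}{-125} \cdot 150 = \sqrt{-82} + \left(-63\right) \left(- \frac{1}{125}\right) 150 = i \sqrt{82} + \frac{63}{125} \cdot 150 = i \sqrt{82} + \frac{378}{5} = \frac{378}{5} + i \sqrt{82}$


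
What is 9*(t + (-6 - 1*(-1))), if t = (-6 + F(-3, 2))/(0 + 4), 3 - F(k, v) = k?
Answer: -45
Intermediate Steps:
F(k, v) = 3 - k
t = 0 (t = (-6 + (3 - 1*(-3)))/(0 + 4) = (-6 + (3 + 3))/4 = (-6 + 6)*(¼) = 0*(¼) = 0)
9*(t + (-6 - 1*(-1))) = 9*(0 + (-6 - 1*(-1))) = 9*(0 + (-6 + 1)) = 9*(0 - 5) = 9*(-5) = -45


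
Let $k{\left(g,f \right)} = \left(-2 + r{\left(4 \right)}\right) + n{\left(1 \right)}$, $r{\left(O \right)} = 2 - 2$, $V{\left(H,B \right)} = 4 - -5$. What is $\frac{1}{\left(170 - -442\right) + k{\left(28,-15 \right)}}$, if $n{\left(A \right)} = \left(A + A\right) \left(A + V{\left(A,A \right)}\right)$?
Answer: $\frac{1}{630} \approx 0.0015873$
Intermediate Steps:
$V{\left(H,B \right)} = 9$ ($V{\left(H,B \right)} = 4 + 5 = 9$)
$r{\left(O \right)} = 0$
$n{\left(A \right)} = 2 A \left(9 + A\right)$ ($n{\left(A \right)} = \left(A + A\right) \left(A + 9\right) = 2 A \left(9 + A\right)$)
$k{\left(g,f \right)} = 18$ ($k{\left(g,f \right)} = \left(-2 + 0\right) + 2 \cdot 1 \left(9 + 1\right) = -2 + 2 \cdot 1 \cdot 10 = -2 + 20 = 18$)
$\frac{1}{\left(170 - -442\right) + k{\left(28,-15 \right)}} = \frac{1}{\left(170 - -442\right) + 18} = \frac{1}{\left(170 + 442\right) + 18} = \frac{1}{612 + 18} = \frac{1}{630}$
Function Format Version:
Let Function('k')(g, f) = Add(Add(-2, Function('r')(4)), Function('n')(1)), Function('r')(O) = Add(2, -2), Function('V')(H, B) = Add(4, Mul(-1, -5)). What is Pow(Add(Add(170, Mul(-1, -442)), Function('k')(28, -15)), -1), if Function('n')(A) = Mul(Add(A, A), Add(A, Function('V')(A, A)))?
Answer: Rational(1, 630) ≈ 0.0015873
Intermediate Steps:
Function('V')(H, B) = 9 (Function('V')(H, B) = Add(4, 5) = 9)
Function('r')(O) = 0
Function('n')(A) = Mul(2, A, Add(9, A)) (Function('n')(A) = Mul(Add(A, A), Add(A, 9)) = Mul(Mul(2, A), Add(9, A)) = Mul(2, A, Add(9, A)))
Function('k')(g, f) = 18 (Function('k')(g, f) = Add(Add(-2, 0), Mul(2, 1, Add(9, 1))) = Add(-2, Mul(2, 1, 10)) = Add(-2, 20) = 18)
Pow(Add(Add(170, Mul(-1, -442)), Function('k')(28, -15)), -1) = Pow(Add(Add(170, Mul(-1, -442)), 18), -1) = Pow(Add(Add(170, 442), 18), -1) = Pow(Add(612, 18), -1) = Pow(630, -1) = Rational(1, 630)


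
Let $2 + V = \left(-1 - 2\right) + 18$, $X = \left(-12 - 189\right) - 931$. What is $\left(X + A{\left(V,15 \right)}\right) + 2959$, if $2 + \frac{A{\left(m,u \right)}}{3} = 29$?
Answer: $1908$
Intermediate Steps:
$X = -1132$ ($X = \left(-12 - 189\right) - 931 = -201 - 931 = -1132$)
$V = 13$ ($V = -2 + \left(\left(-1 - 2\right) + 18\right) = -2 + \left(-3 + 18\right) = -2 + 15 = 13$)
$A{\left(m,u \right)} = 81$ ($A{\left(m,u \right)} = -6 + 3 \cdot 29 = -6 + 87 = 81$)
$\left(X + A{\left(V,15 \right)}\right) + 2959 = \left(-1132 + 81\right) + 2959 = -1051 + 2959 = 1908$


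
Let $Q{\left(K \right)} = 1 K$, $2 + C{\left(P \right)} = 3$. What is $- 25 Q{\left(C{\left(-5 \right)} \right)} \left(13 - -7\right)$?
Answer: $-500$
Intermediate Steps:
$C{\left(P \right)} = 1$ ($C{\left(P \right)} = -2 + 3 = 1$)
$Q{\left(K \right)} = K$
$- 25 Q{\left(C{\left(-5 \right)} \right)} \left(13 - -7\right) = \left(-25\right) 1 \left(13 - -7\right) = - 25 \left(13 + 7\right) = \left(-25\right) 20 = -500$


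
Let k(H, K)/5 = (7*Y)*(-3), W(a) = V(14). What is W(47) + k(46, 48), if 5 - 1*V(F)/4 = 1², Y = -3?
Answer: 331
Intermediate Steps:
V(F) = 16 (V(F) = 20 - 4*1² = 20 - 4*1 = 20 - 4 = 16)
W(a) = 16
k(H, K) = 315 (k(H, K) = 5*((7*(-3))*(-3)) = 5*(-21*(-3)) = 5*63 = 315)
W(47) + k(46, 48) = 16 + 315 = 331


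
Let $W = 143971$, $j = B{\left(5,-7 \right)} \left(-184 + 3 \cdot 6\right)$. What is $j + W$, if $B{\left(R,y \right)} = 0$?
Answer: $143971$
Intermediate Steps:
$j = 0$ ($j = 0 \left(-184 + 3 \cdot 6\right) = 0 \left(-184 + 18\right) = 0 \left(-166\right) = 0$)
$j + W = 0 + 143971 = 143971$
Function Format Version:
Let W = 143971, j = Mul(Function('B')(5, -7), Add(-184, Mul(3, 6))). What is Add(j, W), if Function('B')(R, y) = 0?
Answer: 143971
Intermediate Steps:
j = 0 (j = Mul(0, Add(-184, Mul(3, 6))) = Mul(0, Add(-184, 18)) = Mul(0, -166) = 0)
Add(j, W) = Add(0, 143971) = 143971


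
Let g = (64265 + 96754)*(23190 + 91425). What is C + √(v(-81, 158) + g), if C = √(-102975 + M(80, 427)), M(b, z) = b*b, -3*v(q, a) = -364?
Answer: √166096735257/3 + 5*I*√3863 ≈ 1.3585e+5 + 310.77*I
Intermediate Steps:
v(q, a) = 364/3 (v(q, a) = -⅓*(-364) = 364/3)
M(b, z) = b²
C = 5*I*√3863 (C = √(-102975 + 80²) = √(-102975 + 6400) = √(-96575) = 5*I*√3863 ≈ 310.77*I)
g = 18455192685 (g = 161019*114615 = 18455192685)
C + √(v(-81, 158) + g) = 5*I*√3863 + √(364/3 + 18455192685) = 5*I*√3863 + √(55365578419/3) = 5*I*√3863 + √166096735257/3 = √166096735257/3 + 5*I*√3863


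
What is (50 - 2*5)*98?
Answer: 3920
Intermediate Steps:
(50 - 2*5)*98 = (50 - 10)*98 = 40*98 = 3920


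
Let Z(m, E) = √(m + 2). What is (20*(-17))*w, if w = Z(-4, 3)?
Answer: -340*I*√2 ≈ -480.83*I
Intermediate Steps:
Z(m, E) = √(2 + m)
w = I*√2 (w = √(2 - 4) = √(-2) = I*√2 ≈ 1.4142*I)
(20*(-17))*w = (20*(-17))*(I*√2) = -340*I*√2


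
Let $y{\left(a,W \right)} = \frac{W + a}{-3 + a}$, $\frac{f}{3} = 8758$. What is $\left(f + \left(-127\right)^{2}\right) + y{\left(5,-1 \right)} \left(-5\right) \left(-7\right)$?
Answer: $42473$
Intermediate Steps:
$f = 26274$ ($f = 3 \cdot 8758 = 26274$)
$y{\left(a,W \right)} = \frac{W + a}{-3 + a}$
$\left(f + \left(-127\right)^{2}\right) + y{\left(5,-1 \right)} \left(-5\right) \left(-7\right) = \left(26274 + \left(-127\right)^{2}\right) + \frac{-1 + 5}{-3 + 5} \left(-5\right) \left(-7\right) = \left(26274 + 16129\right) + \frac{1}{2} \cdot 4 \left(-5\right) \left(-7\right) = 42403 + \frac{1}{2} \cdot 4 \left(-5\right) \left(-7\right) = 42403 + 2 \left(-5\right) \left(-7\right) = 42403 - -70 = 42403 + 70 = 42473$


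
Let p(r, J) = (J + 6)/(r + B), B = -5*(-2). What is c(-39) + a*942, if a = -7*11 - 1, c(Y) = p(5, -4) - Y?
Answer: -1101553/15 ≈ -73437.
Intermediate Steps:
B = 10
p(r, J) = (6 + J)/(10 + r) (p(r, J) = (J + 6)/(r + 10) = (6 + J)/(10 + r))
c(Y) = 2/15 - Y (c(Y) = (6 - 4)/(10 + 5) - Y = 2/15 - Y)
a = -78 (a = -77 - 1 = -78)
c(-39) + a*942 = (2/15 - 1*(-39)) - 78*942 = (2/15 + 39) - 73476 = 587/15 - 73476 = -1101553/15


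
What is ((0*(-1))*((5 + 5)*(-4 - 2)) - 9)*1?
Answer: -9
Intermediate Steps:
((0*(-1))*((5 + 5)*(-4 - 2)) - 9)*1 = (0*(10*(-6)) - 9)*1 = (0*(-60) - 9)*1 = (0 - 9)*1 = -9*1 = -9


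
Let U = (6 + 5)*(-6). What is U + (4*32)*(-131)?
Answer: -16834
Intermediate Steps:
U = -66 (U = 11*(-6) = -66)
U + (4*32)*(-131) = -66 + (4*32)*(-131) = -66 + 128*(-131) = -66 - 16768 = -16834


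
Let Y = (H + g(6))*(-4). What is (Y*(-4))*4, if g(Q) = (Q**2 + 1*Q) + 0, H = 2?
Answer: 2816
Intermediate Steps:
g(Q) = Q + Q**2 (g(Q) = (Q**2 + Q) + 0 = (Q + Q**2) + 0 = Q + Q**2)
Y = -176 (Y = (2 + 6*(1 + 6))*(-4) = (2 + 6*7)*(-4) = (2 + 42)*(-4) = 44*(-4) = -176)
(Y*(-4))*4 = -176*(-4)*4 = 704*4 = 2816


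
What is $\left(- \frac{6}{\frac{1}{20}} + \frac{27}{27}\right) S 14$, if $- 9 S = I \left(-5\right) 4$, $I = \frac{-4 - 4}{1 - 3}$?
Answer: $- \frac{133280}{9} \approx -14809.0$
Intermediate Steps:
$I = 4$ ($I = - \frac{8}{-2} = \left(-8\right) \left(- \frac{1}{2}\right) = 4$)
$S = \frac{80}{9}$ ($S = - \frac{4 \left(-5\right) 4}{9} = - \frac{\left(-20\right) 4}{9} = \left(- \frac{1}{9}\right) \left(-80\right) = \frac{80}{9} \approx 8.8889$)
$\left(- \frac{6}{\frac{1}{20}} + \frac{27}{27}\right) S 14 = \left(- \frac{6}{\frac{1}{20}} + \frac{27}{27}\right) \frac{80}{9} \cdot 14 = \left(- 6 \frac{1}{\frac{1}{20}} + 27 \cdot \frac{1}{27}\right) \frac{80}{9} \cdot 14 = \left(\left(-6\right) 20 + 1\right) \frac{80}{9} \cdot 14 = \left(-120 + 1\right) \frac{80}{9} \cdot 14 = \left(-119\right) \frac{80}{9} \cdot 14 = \left(- \frac{9520}{9}\right) 14 = - \frac{133280}{9}$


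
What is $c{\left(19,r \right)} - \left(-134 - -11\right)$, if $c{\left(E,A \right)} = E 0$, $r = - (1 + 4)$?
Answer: $123$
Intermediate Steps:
$r = -5$ ($r = \left(-1\right) 5 = -5$)
$c{\left(E,A \right)} = 0$
$c{\left(19,r \right)} - \left(-134 - -11\right) = 0 - \left(-134 - -11\right) = 0 - \left(-134 + 11\right) = 0 - -123 = 0 + 123 = 123$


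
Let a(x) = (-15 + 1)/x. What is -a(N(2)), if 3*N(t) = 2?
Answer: 21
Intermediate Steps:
N(t) = ⅔ (N(t) = (⅓)*2 = ⅔)
a(x) = -14/x
-a(N(2)) = -(-14)/⅔ = -(-14)*3/2 = -1*(-21) = 21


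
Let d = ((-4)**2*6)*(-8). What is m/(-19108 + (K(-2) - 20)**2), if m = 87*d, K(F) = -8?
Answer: 1856/509 ≈ 3.6464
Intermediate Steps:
d = -768 (d = (16*6)*(-8) = 96*(-8) = -768)
m = -66816 (m = 87*(-768) = -66816)
m/(-19108 + (K(-2) - 20)**2) = -66816/(-19108 + (-8 - 20)**2) = -66816/(-19108 + (-28)**2) = -66816/(-19108 + 784) = -66816/(-18324) = -66816*(-1/18324) = 1856/509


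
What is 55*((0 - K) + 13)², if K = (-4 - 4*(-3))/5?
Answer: 35739/5 ≈ 7147.8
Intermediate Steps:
K = 8/5 (K = (-4 + 12)*(⅕) = 8*(⅕) = 8/5 ≈ 1.6000)
55*((0 - K) + 13)² = 55*((0 - 1*8/5) + 13)² = 55*((0 - 8/5) + 13)² = 55*(-8/5 + 13)² = 55*(57/5)² = 55*(3249/25) = 35739/5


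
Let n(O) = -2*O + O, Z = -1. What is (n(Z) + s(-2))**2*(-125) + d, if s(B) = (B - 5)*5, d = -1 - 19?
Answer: -144520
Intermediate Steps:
n(O) = -O
d = -20
s(B) = -25 + 5*B (s(B) = (-5 + B)*5 = -25 + 5*B)
(n(Z) + s(-2))**2*(-125) + d = (-1*(-1) + (-25 + 5*(-2)))**2*(-125) - 20 = (1 + (-25 - 10))**2*(-125) - 20 = (1 - 35)**2*(-125) - 20 = (-34)**2*(-125) - 20 = 1156*(-125) - 20 = -144500 - 20 = -144520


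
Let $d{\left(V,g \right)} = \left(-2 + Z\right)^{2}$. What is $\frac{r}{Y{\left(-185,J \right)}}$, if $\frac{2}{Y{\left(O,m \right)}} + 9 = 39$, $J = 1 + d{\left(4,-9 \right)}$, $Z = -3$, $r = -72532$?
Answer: $-1087980$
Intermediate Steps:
$d{\left(V,g \right)} = 25$ ($d{\left(V,g \right)} = \left(-2 - 3\right)^{2} = \left(-5\right)^{2} = 25$)
$J = 26$ ($J = 1 + 25 = 26$)
$Y{\left(O,m \right)} = \frac{1}{15}$ ($Y{\left(O,m \right)} = \frac{2}{-9 + 39} = \frac{2}{30} = 2 \cdot \frac{1}{30} = \frac{1}{15}$)
$\frac{r}{Y{\left(-185,J \right)}} = - 72532 \frac{1}{\frac{1}{15}} = \left(-72532\right) 15 = -1087980$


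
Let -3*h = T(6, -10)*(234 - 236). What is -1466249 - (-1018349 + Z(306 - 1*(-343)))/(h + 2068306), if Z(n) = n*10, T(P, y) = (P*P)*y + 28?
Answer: -9096978187669/6204254 ≈ -1.4662e+6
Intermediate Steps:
T(P, y) = 28 + y*P² (T(P, y) = P²*y + 28 = y*P² + 28 = 28 + y*P²)
h = -664/3 (h = -(28 - 10*6²)*(234 - 236)/3 = -(28 - 10*36)*(-2)/3 = -(28 - 360)*(-2)/3 = -(-332)*(-2)/3 = -⅓*664 = -664/3 ≈ -221.33)
Z(n) = 10*n
-1466249 - (-1018349 + Z(306 - 1*(-343)))/(h + 2068306) = -1466249 - (-1018349 + 10*(306 - 1*(-343)))/(-664/3 + 2068306) = -1466249 - (-1018349 + 10*(306 + 343))/6204254/3 = -1466249 - (-1018349 + 10*649)*3/6204254 = -1466249 - (-1018349 + 6490)*3/6204254 = -1466249 - (-1011859)*3/6204254 = -1466249 - 1*(-3035577/6204254) = -1466249 + 3035577/6204254 = -9096978187669/6204254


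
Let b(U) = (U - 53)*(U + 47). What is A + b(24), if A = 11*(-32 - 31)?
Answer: -2752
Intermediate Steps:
b(U) = (-53 + U)*(47 + U)
A = -693 (A = 11*(-63) = -693)
A + b(24) = -693 + (-2491 + 24**2 - 6*24) = -693 + (-2491 + 576 - 144) = -693 - 2059 = -2752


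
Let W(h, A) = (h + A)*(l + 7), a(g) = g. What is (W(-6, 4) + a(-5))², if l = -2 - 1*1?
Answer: 169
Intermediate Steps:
l = -3 (l = -2 - 1 = -3)
W(h, A) = 4*A + 4*h (W(h, A) = (h + A)*(-3 + 7) = (A + h)*4 = 4*A + 4*h)
(W(-6, 4) + a(-5))² = ((4*4 + 4*(-6)) - 5)² = ((16 - 24) - 5)² = (-8 - 5)² = (-13)² = 169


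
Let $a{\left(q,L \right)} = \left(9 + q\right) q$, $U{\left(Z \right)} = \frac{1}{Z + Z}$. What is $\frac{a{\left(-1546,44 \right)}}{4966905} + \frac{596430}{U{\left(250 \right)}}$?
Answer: $\frac{1481205576951202}{4966905} \approx 2.9821 \cdot 10^{8}$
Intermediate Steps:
$U{\left(Z \right)} = \frac{1}{2 Z}$
$a{\left(q,L \right)} = q \left(9 + q\right)$
$\frac{a{\left(-1546,44 \right)}}{4966905} + \frac{596430}{U{\left(250 \right)}} = \frac{\left(-1546\right) \left(9 - 1546\right)}{4966905} + \frac{596430}{\frac{1}{2} \cdot \frac{1}{250}} = \left(-1546\right) \left(-1537\right) \frac{1}{4966905} + \frac{596430}{\frac{1}{2} \cdot \frac{1}{250}} = 2376202 \cdot \frac{1}{4966905} + 596430 \frac{1}{\frac{1}{500}} = \frac{2376202}{4966905} + 596430 \cdot 500 = \frac{2376202}{4966905} + 298215000 = \frac{1481205576951202}{4966905}$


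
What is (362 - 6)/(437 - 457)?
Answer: -89/5 ≈ -17.800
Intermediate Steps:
(362 - 6)/(437 - 457) = 356/(-20) = 356*(-1/20) = -89/5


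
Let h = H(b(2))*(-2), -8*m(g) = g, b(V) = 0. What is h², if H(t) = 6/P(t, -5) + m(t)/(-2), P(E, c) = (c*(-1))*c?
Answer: 144/625 ≈ 0.23040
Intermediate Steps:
m(g) = -g/8
P(E, c) = -c² (P(E, c) = (-c)*c = -c²)
H(t) = -6/25 + t/16 (H(t) = 6/((-1*(-5)²)) - t/8/(-2) = 6/((-1*25)) - t/8*(-½) = 6/(-25) + t/16 = 6*(-1/25) + t/16 = -6/25 + t/16)
h = 12/25 (h = (-6/25 + (1/16)*0)*(-2) = (-6/25 + 0)*(-2) = -6/25*(-2) = 12/25 ≈ 0.48000)
h² = (12/25)² = 144/625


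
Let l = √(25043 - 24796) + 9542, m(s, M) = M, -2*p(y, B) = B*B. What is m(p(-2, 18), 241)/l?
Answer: 176894/7003809 - 241*√247/91049517 ≈ 0.025215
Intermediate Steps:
p(y, B) = -B²/2 (p(y, B) = -B*B/2 = -B²/2)
l = 9542 + √247 (l = √247 + 9542 = 9542 + √247 ≈ 9557.7)
m(p(-2, 18), 241)/l = 241/(9542 + √247)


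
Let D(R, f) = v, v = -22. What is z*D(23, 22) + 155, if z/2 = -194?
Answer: 8691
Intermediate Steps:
z = -388 (z = 2*(-194) = -388)
D(R, f) = -22
z*D(23, 22) + 155 = -388*(-22) + 155 = 8536 + 155 = 8691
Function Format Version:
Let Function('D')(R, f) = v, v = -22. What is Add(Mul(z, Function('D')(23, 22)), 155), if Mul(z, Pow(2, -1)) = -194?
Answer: 8691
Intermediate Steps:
z = -388 (z = Mul(2, -194) = -388)
Function('D')(R, f) = -22
Add(Mul(z, Function('D')(23, 22)), 155) = Add(Mul(-388, -22), 155) = Add(8536, 155) = 8691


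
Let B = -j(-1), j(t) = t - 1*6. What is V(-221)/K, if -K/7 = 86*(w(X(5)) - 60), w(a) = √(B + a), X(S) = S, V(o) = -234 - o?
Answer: -5/13846 - √3/83076 ≈ -0.00038196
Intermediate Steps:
j(t) = -6 + t (j(t) = t - 6 = -6 + t)
B = 7 (B = -(-6 - 1) = -1*(-7) = 7)
w(a) = √(7 + a)
K = 36120 - 1204*√3 (K = -602*(√(7 + 5) - 60) = -602*(√12 - 60) = -602*(2*√3 - 60) = -602*(-60 + 2*√3) = -7*(-5160 + 172*√3) = 36120 - 1204*√3 ≈ 34035.)
V(-221)/K = (-234 - 1*(-221))/(36120 - 1204*√3) = (-234 + 221)/(36120 - 1204*√3) = -13/(36120 - 1204*√3)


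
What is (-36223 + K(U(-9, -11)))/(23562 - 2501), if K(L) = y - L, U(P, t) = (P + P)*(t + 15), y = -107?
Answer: -36258/21061 ≈ -1.7216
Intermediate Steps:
U(P, t) = 2*P*(15 + t) (U(P, t) = (2*P)*(15 + t) = 2*P*(15 + t))
K(L) = -107 - L
(-36223 + K(U(-9, -11)))/(23562 - 2501) = (-36223 + (-107 - 2*(-9)*(15 - 11)))/(23562 - 2501) = (-36223 + (-107 - 2*(-9)*4))/21061 = (-36223 + (-107 - 1*(-72)))*(1/21061) = (-36223 + (-107 + 72))*(1/21061) = (-36223 - 35)*(1/21061) = -36258*1/21061 = -36258/21061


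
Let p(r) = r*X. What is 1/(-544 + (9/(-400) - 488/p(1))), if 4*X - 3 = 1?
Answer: -400/412809 ≈ -0.00096897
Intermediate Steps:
X = 1 (X = 3/4 + (1/4)*1 = 3/4 + 1/4 = 1)
p(r) = r (p(r) = r*1 = r)
1/(-544 + (9/(-400) - 488/p(1))) = 1/(-544 + (9/(-400) - 488/1)) = 1/(-544 + (9*(-1/400) - 488*1)) = 1/(-544 + (-9/400 - 488)) = 1/(-544 - 195209/400) = 1/(-412809/400) = -400/412809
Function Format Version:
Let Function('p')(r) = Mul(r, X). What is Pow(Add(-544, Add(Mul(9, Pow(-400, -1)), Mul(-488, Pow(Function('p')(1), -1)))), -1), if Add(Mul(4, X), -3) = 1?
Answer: Rational(-400, 412809) ≈ -0.00096897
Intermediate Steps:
X = 1 (X = Add(Rational(3, 4), Mul(Rational(1, 4), 1)) = Add(Rational(3, 4), Rational(1, 4)) = 1)
Function('p')(r) = r (Function('p')(r) = Mul(r, 1) = r)
Pow(Add(-544, Add(Mul(9, Pow(-400, -1)), Mul(-488, Pow(Function('p')(1), -1)))), -1) = Pow(Add(-544, Add(Mul(9, Pow(-400, -1)), Mul(-488, Pow(1, -1)))), -1) = Pow(Add(-544, Add(Mul(9, Rational(-1, 400)), Mul(-488, 1))), -1) = Pow(Add(-544, Add(Rational(-9, 400), -488)), -1) = Pow(Add(-544, Rational(-195209, 400)), -1) = Pow(Rational(-412809, 400), -1) = Rational(-400, 412809)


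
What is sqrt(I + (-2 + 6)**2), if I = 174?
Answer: sqrt(190) ≈ 13.784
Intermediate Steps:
sqrt(I + (-2 + 6)**2) = sqrt(174 + (-2 + 6)**2) = sqrt(174 + 4**2) = sqrt(174 + 16) = sqrt(190)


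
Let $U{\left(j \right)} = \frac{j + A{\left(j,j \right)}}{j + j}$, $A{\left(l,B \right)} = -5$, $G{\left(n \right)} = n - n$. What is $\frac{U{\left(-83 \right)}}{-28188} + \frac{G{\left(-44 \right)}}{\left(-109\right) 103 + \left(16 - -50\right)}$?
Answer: $- \frac{11}{584901} \approx -1.8807 \cdot 10^{-5}$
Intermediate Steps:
$G{\left(n \right)} = 0$
$U{\left(j \right)} = \frac{-5 + j}{2 j}$ ($U{\left(j \right)} = \frac{j - 5}{j + j} = \frac{-5 + j}{2 j}$)
$\frac{U{\left(-83 \right)}}{-28188} + \frac{G{\left(-44 \right)}}{\left(-109\right) 103 + \left(16 - -50\right)} = \frac{\frac{1}{2} \frac{1}{-83} \left(-5 - 83\right)}{-28188} + \frac{0}{\left(-109\right) 103 + \left(16 - -50\right)} = \frac{1}{2} \left(- \frac{1}{83}\right) \left(-88\right) \left(- \frac{1}{28188}\right) + \frac{0}{-11227 + \left(16 + 50\right)} = \frac{44}{83} \left(- \frac{1}{28188}\right) + \frac{0}{-11227 + 66} = - \frac{11}{584901} + \frac{0}{-11161} = - \frac{11}{584901} + 0 \left(- \frac{1}{11161}\right) = - \frac{11}{584901} + 0 = - \frac{11}{584901}$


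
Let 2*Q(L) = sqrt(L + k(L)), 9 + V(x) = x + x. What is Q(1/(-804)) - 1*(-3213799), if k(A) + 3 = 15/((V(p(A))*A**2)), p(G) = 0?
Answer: 3213799 + I*sqrt(174106170453)/804 ≈ 3.2138e+6 + 518.98*I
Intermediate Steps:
V(x) = -9 + 2*x (V(x) = -9 + (x + x) = -9 + 2*x)
k(A) = -3 - 5/(3*A**2) (k(A) = -3 + 15/(((-9 + 2*0)*A**2)) = -3 + 15/(((-9 + 0)*A**2)) = -3 + 15/((-9*A**2)) = -3 + 15*(-1/(9*A**2)) = -3 - 5/(3*A**2))
Q(L) = sqrt(-3 + L - 5/(3*L**2))/2 (Q(L) = sqrt(L + (-3 - 5/(3*L**2)))/2 = sqrt(-3 + L - 5/(3*L**2))/2)
Q(1/(-804)) - 1*(-3213799) = sqrt(-27 - 15/(1/(-804))**2 + 9/(-804))/6 - 1*(-3213799) = sqrt(-27 - 15/(-1/804)**2 + 9*(-1/804))/6 + 3213799 = sqrt(-27 - 15*646416 - 3/268)/6 + 3213799 = sqrt(-27 - 9696240 - 3/268)/6 + 3213799 = sqrt(-2598599559/268)/6 + 3213799 = (I*sqrt(174106170453)/134)/6 + 3213799 = I*sqrt(174106170453)/804 + 3213799 = 3213799 + I*sqrt(174106170453)/804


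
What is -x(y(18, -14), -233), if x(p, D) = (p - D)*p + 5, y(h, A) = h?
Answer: -4523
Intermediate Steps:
x(p, D) = 5 + p*(p - D) (x(p, D) = p*(p - D) + 5 = 5 + p*(p - D))
-x(y(18, -14), -233) = -(5 + 18² - 1*(-233)*18) = -(5 + 324 + 4194) = -1*4523 = -4523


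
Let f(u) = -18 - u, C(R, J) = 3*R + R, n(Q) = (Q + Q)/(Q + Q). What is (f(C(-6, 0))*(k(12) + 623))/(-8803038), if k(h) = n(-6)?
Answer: -624/1467173 ≈ -0.00042531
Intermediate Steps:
n(Q) = 1 (n(Q) = (2*Q)/((2*Q)) = (2*Q)*(1/(2*Q)) = 1)
C(R, J) = 4*R
k(h) = 1
(f(C(-6, 0))*(k(12) + 623))/(-8803038) = ((-18 - 4*(-6))*(1 + 623))/(-8803038) = ((-18 - 1*(-24))*624)*(-1/8803038) = ((-18 + 24)*624)*(-1/8803038) = (6*624)*(-1/8803038) = 3744*(-1/8803038) = -624/1467173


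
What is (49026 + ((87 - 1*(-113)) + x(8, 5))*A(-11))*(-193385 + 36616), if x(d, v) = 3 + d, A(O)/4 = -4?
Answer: -7156504850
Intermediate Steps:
A(O) = -16 (A(O) = 4*(-4) = -16)
(49026 + ((87 - 1*(-113)) + x(8, 5))*A(-11))*(-193385 + 36616) = (49026 + ((87 - 1*(-113)) + (3 + 8))*(-16))*(-193385 + 36616) = (49026 + ((87 + 113) + 11)*(-16))*(-156769) = (49026 + (200 + 11)*(-16))*(-156769) = (49026 + 211*(-16))*(-156769) = (49026 - 3376)*(-156769) = 45650*(-156769) = -7156504850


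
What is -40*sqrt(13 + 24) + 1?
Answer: 1 - 40*sqrt(37) ≈ -242.31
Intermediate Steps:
-40*sqrt(13 + 24) + 1 = -40*sqrt(37) + 1 = 1 - 40*sqrt(37)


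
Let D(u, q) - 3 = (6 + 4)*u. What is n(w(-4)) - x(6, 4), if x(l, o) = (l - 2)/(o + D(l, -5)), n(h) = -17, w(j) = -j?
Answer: -1143/67 ≈ -17.060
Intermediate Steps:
D(u, q) = 3 + 10*u (D(u, q) = 3 + (6 + 4)*u = 3 + 10*u)
x(l, o) = (-2 + l)/(3 + o + 10*l) (x(l, o) = (l - 2)/(o + (3 + 10*l)) = (-2 + l)/(3 + o + 10*l))
n(w(-4)) - x(6, 4) = -17 - (-2 + 6)/(3 + 4 + 10*6) = -17 - 4/(3 + 4 + 60) = -17 - 4/67 = -1143/67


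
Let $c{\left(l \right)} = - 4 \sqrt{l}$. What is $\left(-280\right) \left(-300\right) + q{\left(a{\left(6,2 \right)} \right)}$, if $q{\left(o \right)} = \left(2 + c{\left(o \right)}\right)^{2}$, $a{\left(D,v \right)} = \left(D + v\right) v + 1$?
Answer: $84276 - 16 \sqrt{17} \approx 84210.0$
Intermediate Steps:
$a{\left(D,v \right)} = 1 + v \left(D + v\right)$ ($a{\left(D,v \right)} = v \left(D + v\right) + 1 = 1 + v \left(D + v\right)$)
$q{\left(o \right)} = \left(2 - 4 \sqrt{o}\right)^{2}$
$\left(-280\right) \left(-300\right) + q{\left(a{\left(6,2 \right)} \right)} = \left(-280\right) \left(-300\right) + 4 \left(-1 + 2 \sqrt{1 + 2^{2} + 6 \cdot 2}\right)^{2} = 84000 + 4 \left(-1 + 2 \sqrt{1 + 4 + 12}\right)^{2} = 84000 + 4 \left(-1 + 2 \sqrt{17}\right)^{2}$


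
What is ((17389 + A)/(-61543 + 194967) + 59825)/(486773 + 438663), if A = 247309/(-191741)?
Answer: 382624351504935/5918822867079056 ≈ 0.064645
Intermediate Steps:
A = -247309/191741 (A = 247309*(-1/191741) = -247309/191741 ≈ -1.2898)
((17389 + A)/(-61543 + 194967) + 59825)/(486773 + 438663) = ((17389 - 247309/191741)/(-61543 + 194967) + 59825)/(486773 + 438663) = ((3333936940/191741)/133424 + 59825)/925436 = ((3333936940/191741)*(1/133424) + 59825)*(1/925436) = (833484235/6395712796 + 59825)*(1/925436) = (382624351504935/6395712796)*(1/925436) = 382624351504935/5918822867079056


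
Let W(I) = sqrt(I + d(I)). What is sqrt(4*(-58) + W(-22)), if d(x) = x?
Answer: sqrt(-232 + 2*I*sqrt(11)) ≈ 0.2177 + 15.233*I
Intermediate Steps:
W(I) = sqrt(2)*sqrt(I) (W(I) = sqrt(I + I) = sqrt(2*I) = sqrt(2)*sqrt(I))
sqrt(4*(-58) + W(-22)) = sqrt(4*(-58) + sqrt(2)*sqrt(-22)) = sqrt(-232 + sqrt(2)*(I*sqrt(22))) = sqrt(-232 + 2*I*sqrt(11))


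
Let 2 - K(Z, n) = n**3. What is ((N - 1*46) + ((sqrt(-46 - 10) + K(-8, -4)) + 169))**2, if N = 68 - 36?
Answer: 48785 + 884*I*sqrt(14) ≈ 48785.0 + 3307.6*I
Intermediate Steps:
N = 32
K(Z, n) = 2 - n**3
((N - 1*46) + ((sqrt(-46 - 10) + K(-8, -4)) + 169))**2 = ((32 - 1*46) + ((sqrt(-46 - 10) + (2 - 1*(-4)**3)) + 169))**2 = ((32 - 46) + ((sqrt(-56) + (2 - 1*(-64))) + 169))**2 = (-14 + ((2*I*sqrt(14) + (2 + 64)) + 169))**2 = (-14 + ((2*I*sqrt(14) + 66) + 169))**2 = (-14 + ((66 + 2*I*sqrt(14)) + 169))**2 = (-14 + (235 + 2*I*sqrt(14)))**2 = (221 + 2*I*sqrt(14))**2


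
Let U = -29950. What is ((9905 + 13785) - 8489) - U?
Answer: 45151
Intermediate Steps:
((9905 + 13785) - 8489) - U = ((9905 + 13785) - 8489) - 1*(-29950) = (23690 - 8489) + 29950 = 15201 + 29950 = 45151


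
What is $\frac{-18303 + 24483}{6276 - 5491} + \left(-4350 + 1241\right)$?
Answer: $- \frac{486877}{157} \approx -3101.1$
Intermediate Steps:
$\frac{-18303 + 24483}{6276 - 5491} + \left(-4350 + 1241\right) = \frac{6180}{785} - 3109 = 6180 \cdot \frac{1}{785} - 3109 = \frac{1236}{157} - 3109 = - \frac{486877}{157}$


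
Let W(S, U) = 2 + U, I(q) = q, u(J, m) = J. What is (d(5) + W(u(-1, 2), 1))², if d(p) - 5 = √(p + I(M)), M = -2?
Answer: (8 + √3)² ≈ 94.713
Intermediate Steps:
d(p) = 5 + √(-2 + p) (d(p) = 5 + √(p - 2) = 5 + √(-2 + p))
(d(5) + W(u(-1, 2), 1))² = ((5 + √(-2 + 5)) + (2 + 1))² = ((5 + √3) + 3)² = (8 + √3)²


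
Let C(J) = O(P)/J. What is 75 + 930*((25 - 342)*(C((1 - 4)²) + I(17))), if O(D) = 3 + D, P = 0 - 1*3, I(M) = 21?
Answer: -6190935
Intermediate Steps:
P = -3 (P = 0 - 3 = -3)
C(J) = 0 (C(J) = (3 - 3)/J = 0/J = 0)
75 + 930*((25 - 342)*(C((1 - 4)²) + I(17))) = 75 + 930*((25 - 342)*(0 + 21)) = 75 + 930*(-317*21) = 75 + 930*(-6657) = 75 - 6191010 = -6190935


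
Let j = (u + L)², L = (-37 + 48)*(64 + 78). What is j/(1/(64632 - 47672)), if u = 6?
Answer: 41698263040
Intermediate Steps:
L = 1562 (L = 11*142 = 1562)
j = 2458624 (j = (6 + 1562)² = 1568² = 2458624)
j/(1/(64632 - 47672)) = 2458624/(1/(64632 - 47672)) = 2458624/(1/16960) = 2458624*16960 = 41698263040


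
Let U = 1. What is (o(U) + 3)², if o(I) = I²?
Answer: 16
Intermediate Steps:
(o(U) + 3)² = (1² + 3)² = (1 + 3)² = 4² = 16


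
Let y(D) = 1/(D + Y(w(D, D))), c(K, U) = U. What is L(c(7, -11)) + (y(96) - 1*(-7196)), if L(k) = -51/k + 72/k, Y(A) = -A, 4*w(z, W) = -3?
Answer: 30625289/4257 ≈ 7194.1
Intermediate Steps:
w(z, W) = -¾ (w(z, W) = (¼)*(-3) = -¾)
L(k) = 21/k
y(D) = 1/(¾ + D) (y(D) = 1/(D - 1*(-¾)) = 1/(D + ¾) = 1/(¾ + D))
L(c(7, -11)) + (y(96) - 1*(-7196)) = 21/(-11) + (4/(3 + 4*96) - 1*(-7196)) = 21*(-1/11) + (4/(3 + 384) + 7196) = -21/11 + (4/387 + 7196) = -21/11 + 2784856/387 = 30625289/4257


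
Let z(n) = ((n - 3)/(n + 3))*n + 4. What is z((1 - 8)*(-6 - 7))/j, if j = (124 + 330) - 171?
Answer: 4192/13301 ≈ 0.31516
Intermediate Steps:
j = 283 (j = 454 - 171 = 283)
z(n) = 4 + n*(-3 + n)/(3 + n) (z(n) = ((-3 + n)/(3 + n))*n + 4 = n*(-3 + n)/(3 + n) + 4 = 4 + n*(-3 + n)/(3 + n))
z((1 - 8)*(-6 - 7))/j = ((12 + (1 - 8)*(-6 - 7) + ((1 - 8)*(-6 - 7))**2)/(3 + (1 - 8)*(-6 - 7)))/283 = ((12 - 7*(-13) + (-7*(-13))**2)/(3 - 7*(-13)))*(1/283) = ((12 + 91 + 91**2)/(3 + 91))*(1/283) = ((12 + 91 + 8281)/94)*(1/283) = ((1/94)*8384)*(1/283) = (4192/47)*(1/283) = 4192/13301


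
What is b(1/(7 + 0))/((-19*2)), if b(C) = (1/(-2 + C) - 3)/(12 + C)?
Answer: 161/20995 ≈ 0.0076685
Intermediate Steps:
b(C) = (-3 + 1/(-2 + C))/(12 + C)
b(1/(7 + 0))/((-19*2)) = ((7 - 3/(7 + 0))/(-24 + (1/(7 + 0))² + 10/(7 + 0)))/((-19*2)) = ((7 - 3/7)/(-24 + (1/7)² + 10/7))/(-38) = ((7 - 3*⅐)/(-24 + (⅐)² + 10*(⅐)))*(-1/38) = ((7 - 3/7)/(-24 + 1/49 + 10/7))*(-1/38) = ((46/7)/(-1105/49))*(-1/38) = -49/1105*46/7*(-1/38) = -322/1105*(-1/38) = 161/20995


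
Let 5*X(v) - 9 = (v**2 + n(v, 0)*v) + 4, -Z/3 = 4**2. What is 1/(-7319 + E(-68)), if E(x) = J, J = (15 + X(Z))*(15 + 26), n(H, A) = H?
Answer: 5/155941 ≈ 3.2063e-5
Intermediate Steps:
Z = -48 (Z = -3*4**2 = -3*16 = -48)
X(v) = 13/5 + 2*v**2/5 (X(v) = 9/5 + ((v**2 + v*v) + 4)/5 = 9/5 + ((v**2 + v**2) + 4)/5 = 9/5 + (2*v**2 + 4)/5 = 9/5 + (4 + 2*v**2)/5 = 9/5 + (4/5 + 2*v**2/5) = 13/5 + 2*v**2/5)
J = 192536/5 (J = (15 + (13/5 + (2/5)*(-48)**2))*(15 + 26) = (15 + (13/5 + (2/5)*2304))*41 = (15 + (13/5 + 4608/5))*41 = (15 + 4621/5)*41 = (4696/5)*41 = 192536/5 ≈ 38507.)
E(x) = 192536/5
1/(-7319 + E(-68)) = 1/(-7319 + 192536/5) = 1/(155941/5) = 5/155941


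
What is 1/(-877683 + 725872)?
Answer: -1/151811 ≈ -6.5871e-6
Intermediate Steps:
1/(-877683 + 725872) = 1/(-151811) = -1/151811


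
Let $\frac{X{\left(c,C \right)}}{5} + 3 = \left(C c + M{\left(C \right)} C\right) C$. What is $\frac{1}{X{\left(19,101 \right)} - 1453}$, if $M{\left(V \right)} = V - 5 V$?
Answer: $- \frac{1}{19638393} \approx -5.0921 \cdot 10^{-8}$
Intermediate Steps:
$M{\left(V \right)} = - 4 V$
$X{\left(c,C \right)} = -15 + 5 C \left(- 4 C^{2} + C c\right)$ ($X{\left(c,C \right)} = -15 + 5 \left(C c + - 4 C C\right) C = -15 + 5 \left(C c - 4 C^{2}\right) C = -15 + 5 \left(- 4 C^{2} + C c\right) C = -15 + 5 C \left(- 4 C^{2} + C c\right)$)
$\frac{1}{X{\left(19,101 \right)} - 1453} = \frac{1}{\left(-15 - 20 \cdot 101^{3} + 5 \cdot 19 \cdot 101^{2}\right) - 1453} = \frac{1}{\left(-15 - 20606020 + 5 \cdot 19 \cdot 10201\right) - 1453} = \frac{1}{\left(-15 - 20606020 + 969095\right) - 1453} = \frac{1}{-19636940 - 1453} = \frac{1}{-19638393} = - \frac{1}{19638393}$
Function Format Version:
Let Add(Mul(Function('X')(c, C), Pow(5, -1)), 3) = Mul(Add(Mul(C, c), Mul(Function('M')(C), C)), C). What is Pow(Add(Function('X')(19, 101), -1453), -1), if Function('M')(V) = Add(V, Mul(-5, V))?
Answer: Rational(-1, 19638393) ≈ -5.0921e-8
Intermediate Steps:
Function('M')(V) = Mul(-4, V)
Function('X')(c, C) = Add(-15, Mul(5, C, Add(Mul(-4, Pow(C, 2)), Mul(C, c)))) (Function('X')(c, C) = Add(-15, Mul(5, Mul(Add(Mul(C, c), Mul(Mul(-4, C), C)), C))) = Add(-15, Mul(5, Mul(Add(Mul(C, c), Mul(-4, Pow(C, 2))), C))) = Add(-15, Mul(5, Mul(Add(Mul(-4, Pow(C, 2)), Mul(C, c)), C))) = Add(-15, Mul(5, Mul(C, Add(Mul(-4, Pow(C, 2)), Mul(C, c))))) = Add(-15, Mul(5, C, Add(Mul(-4, Pow(C, 2)), Mul(C, c)))))
Pow(Add(Function('X')(19, 101), -1453), -1) = Pow(Add(Add(-15, Mul(-20, Pow(101, 3)), Mul(5, 19, Pow(101, 2))), -1453), -1) = Pow(Add(Add(-15, Mul(-20, 1030301), Mul(5, 19, 10201)), -1453), -1) = Pow(Add(Add(-15, -20606020, 969095), -1453), -1) = Pow(Add(-19636940, -1453), -1) = Pow(-19638393, -1) = Rational(-1, 19638393)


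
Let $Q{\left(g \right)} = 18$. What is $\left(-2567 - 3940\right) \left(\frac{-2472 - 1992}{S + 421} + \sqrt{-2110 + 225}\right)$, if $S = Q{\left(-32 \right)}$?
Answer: $\frac{29047248}{439} - 6507 i \sqrt{1885} \approx 66167.0 - 2.8251 \cdot 10^{5} i$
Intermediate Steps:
$S = 18$
$\left(-2567 - 3940\right) \left(\frac{-2472 - 1992}{S + 421} + \sqrt{-2110 + 225}\right) = \left(-2567 - 3940\right) \left(\frac{-2472 - 1992}{18 + 421} + \sqrt{-2110 + 225}\right) = - 6507 \left(- \frac{4464}{439} + \sqrt{-1885}\right) = - 6507 \left(\left(-4464\right) \frac{1}{439} + i \sqrt{1885}\right) = - 6507 \left(- \frac{4464}{439} + i \sqrt{1885}\right) = \frac{29047248}{439} - 6507 i \sqrt{1885}$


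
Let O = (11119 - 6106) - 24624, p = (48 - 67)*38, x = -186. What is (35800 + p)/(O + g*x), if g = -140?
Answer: 35078/6429 ≈ 5.4562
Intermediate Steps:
p = -722 (p = -19*38 = -722)
O = -19611 (O = 5013 - 24624 = -19611)
(35800 + p)/(O + g*x) = (35800 - 722)/(-19611 - 140*(-186)) = 35078/(-19611 + 26040) = 35078/6429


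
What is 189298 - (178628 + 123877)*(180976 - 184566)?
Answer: 1086182248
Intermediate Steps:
189298 - (178628 + 123877)*(180976 - 184566) = 189298 - 302505*(-3590) = 189298 - 1*(-1085992950) = 189298 + 1085992950 = 1086182248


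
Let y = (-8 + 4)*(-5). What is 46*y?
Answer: 920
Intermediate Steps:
y = 20 (y = -4*(-5) = 20)
46*y = 46*20 = 920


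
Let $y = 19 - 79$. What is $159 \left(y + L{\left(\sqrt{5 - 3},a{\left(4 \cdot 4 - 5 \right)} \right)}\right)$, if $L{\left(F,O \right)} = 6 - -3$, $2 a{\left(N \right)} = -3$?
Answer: $-8109$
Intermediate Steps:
$a{\left(N \right)} = - \frac{3}{2}$ ($a{\left(N \right)} = \frac{1}{2} \left(-3\right) = - \frac{3}{2}$)
$y = -60$ ($y = 19 - 79 = -60$)
$L{\left(F,O \right)} = 9$ ($L{\left(F,O \right)} = 6 + 3 = 9$)
$159 \left(y + L{\left(\sqrt{5 - 3},a{\left(4 \cdot 4 - 5 \right)} \right)}\right) = 159 \left(-60 + 9\right) = 159 \left(-51\right) = -8109$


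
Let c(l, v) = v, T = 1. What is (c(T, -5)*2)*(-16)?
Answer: 160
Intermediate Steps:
(c(T, -5)*2)*(-16) = -5*2*(-16) = -10*(-16) = 160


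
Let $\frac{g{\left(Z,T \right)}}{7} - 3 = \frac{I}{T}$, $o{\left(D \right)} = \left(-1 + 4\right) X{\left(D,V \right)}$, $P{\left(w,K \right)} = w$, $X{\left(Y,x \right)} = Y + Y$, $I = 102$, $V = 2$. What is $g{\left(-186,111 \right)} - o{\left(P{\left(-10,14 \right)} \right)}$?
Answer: $\frac{3235}{37} \approx 87.432$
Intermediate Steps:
$X{\left(Y,x \right)} = 2 Y$
$o{\left(D \right)} = 6 D$ ($o{\left(D \right)} = \left(-1 + 4\right) 2 D = 3 \cdot 2 D = 6 D$)
$g{\left(Z,T \right)} = 21 + \frac{714}{T}$ ($g{\left(Z,T \right)} = 21 + 7 \frac{102}{T} = 21 + \frac{714}{T}$)
$g{\left(-186,111 \right)} - o{\left(P{\left(-10,14 \right)} \right)} = \left(21 + \frac{714}{111}\right) - 6 \left(-10\right) = \left(21 + 714 \cdot \frac{1}{111}\right) - -60 = \left(21 + \frac{238}{37}\right) + 60 = \frac{1015}{37} + 60 = \frac{3235}{37}$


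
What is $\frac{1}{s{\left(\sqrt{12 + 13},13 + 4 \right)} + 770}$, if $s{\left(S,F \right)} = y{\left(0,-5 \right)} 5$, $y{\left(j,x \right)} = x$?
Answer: $\frac{1}{745} \approx 0.0013423$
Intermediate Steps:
$s{\left(S,F \right)} = -25$ ($s{\left(S,F \right)} = \left(-5\right) 5 = -25$)
$\frac{1}{s{\left(\sqrt{12 + 13},13 + 4 \right)} + 770} = \frac{1}{-25 + 770} = \frac{1}{745}$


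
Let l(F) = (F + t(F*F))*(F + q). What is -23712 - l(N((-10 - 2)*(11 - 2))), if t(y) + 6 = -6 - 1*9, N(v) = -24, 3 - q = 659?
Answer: -54312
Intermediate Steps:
q = -656 (q = 3 - 1*659 = 3 - 659 = -656)
t(y) = -21 (t(y) = -6 + (-6 - 1*9) = -6 + (-6 - 9) = -6 - 15 = -21)
l(F) = (-656 + F)*(-21 + F) (l(F) = (F - 21)*(F - 656) = (-21 + F)*(-656 + F) = (-656 + F)*(-21 + F))
-23712 - l(N((-10 - 2)*(11 - 2))) = -23712 - (13776 + (-24)**2 - 677*(-24)) = -23712 - (13776 + 576 + 16248) = -23712 - 1*30600 = -23712 - 30600 = -54312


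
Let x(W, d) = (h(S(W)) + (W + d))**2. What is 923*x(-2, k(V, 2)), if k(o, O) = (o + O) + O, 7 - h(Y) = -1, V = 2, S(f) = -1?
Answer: 132912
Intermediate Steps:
h(Y) = 8 (h(Y) = 7 - 1*(-1) = 7 + 1 = 8)
k(o, O) = o + 2*O (k(o, O) = (O + o) + O = o + 2*O)
x(W, d) = (8 + W + d)**2 (x(W, d) = (8 + (W + d))**2 = (8 + W + d)**2)
923*x(-2, k(V, 2)) = 923*(8 - 2 + (2 + 2*2))**2 = 923*(8 - 2 + (2 + 4))**2 = 923*(8 - 2 + 6)**2 = 923*12**2 = 923*144 = 132912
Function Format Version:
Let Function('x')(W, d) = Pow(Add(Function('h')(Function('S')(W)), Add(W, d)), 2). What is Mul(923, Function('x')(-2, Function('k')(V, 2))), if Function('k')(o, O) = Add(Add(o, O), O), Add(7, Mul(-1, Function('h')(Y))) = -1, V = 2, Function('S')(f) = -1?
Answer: 132912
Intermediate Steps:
Function('h')(Y) = 8 (Function('h')(Y) = Add(7, Mul(-1, -1)) = Add(7, 1) = 8)
Function('k')(o, O) = Add(o, Mul(2, O)) (Function('k')(o, O) = Add(Add(O, o), O) = Add(o, Mul(2, O)))
Function('x')(W, d) = Pow(Add(8, W, d), 2) (Function('x')(W, d) = Pow(Add(8, Add(W, d)), 2) = Pow(Add(8, W, d), 2))
Mul(923, Function('x')(-2, Function('k')(V, 2))) = Mul(923, Pow(Add(8, -2, Add(2, Mul(2, 2))), 2)) = Mul(923, Pow(Add(8, -2, Add(2, 4)), 2)) = Mul(923, Pow(Add(8, -2, 6), 2)) = Mul(923, Pow(12, 2)) = Mul(923, 144) = 132912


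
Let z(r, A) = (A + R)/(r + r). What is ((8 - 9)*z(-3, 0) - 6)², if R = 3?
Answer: 121/4 ≈ 30.250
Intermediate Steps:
z(r, A) = (3 + A)/(2*r) (z(r, A) = (A + 3)/(r + r) = (3 + A)/((2*r)) = (3 + A)*(1/(2*r)) = (3 + A)/(2*r))
((8 - 9)*z(-3, 0) - 6)² = ((8 - 9)*((½)*(3 + 0)/(-3)) - 6)² = (-(-1)*3/(2*3) - 6)² = (-1*(-½) - 6)² = (½ - 6)² = (-11/2)² = 121/4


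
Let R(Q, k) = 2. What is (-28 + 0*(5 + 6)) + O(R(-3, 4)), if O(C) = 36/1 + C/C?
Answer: 9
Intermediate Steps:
O(C) = 37 (O(C) = 36*1 + 1 = 36 + 1 = 37)
(-28 + 0*(5 + 6)) + O(R(-3, 4)) = (-28 + 0*(5 + 6)) + 37 = (-28 + 0*11) + 37 = (-28 + 0) + 37 = -28 + 37 = 9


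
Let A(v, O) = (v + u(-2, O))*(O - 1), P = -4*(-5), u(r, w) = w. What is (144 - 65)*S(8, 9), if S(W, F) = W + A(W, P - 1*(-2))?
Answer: 50402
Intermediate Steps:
P = 20
A(v, O) = (-1 + O)*(O + v) (A(v, O) = (v + O)*(O - 1) = (O + v)*(-1 + O) = (-1 + O)*(O + v))
S(W, F) = 462 + 22*W (S(W, F) = W + ((20 - 1*(-2))² - (20 - 1*(-2)) - W + (20 - 1*(-2))*W) = W + ((20 + 2)² - (20 + 2) - W + (20 + 2)*W) = W + (22² - 1*22 - W + 22*W) = W + (484 - 22 - W + 22*W) = W + (462 + 21*W) = 462 + 22*W)
(144 - 65)*S(8, 9) = (144 - 65)*(462 + 22*8) = 79*(462 + 176) = 79*638 = 50402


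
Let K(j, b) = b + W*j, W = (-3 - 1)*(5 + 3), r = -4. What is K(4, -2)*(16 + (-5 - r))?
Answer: -1950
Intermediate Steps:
W = -32 (W = -4*8 = -32)
K(j, b) = b - 32*j
K(4, -2)*(16 + (-5 - r)) = (-2 - 32*4)*(16 + (-5 - 1*(-4))) = (-2 - 128)*(16 + (-5 + 4)) = -130*(16 - 1) = -130*15 = -1950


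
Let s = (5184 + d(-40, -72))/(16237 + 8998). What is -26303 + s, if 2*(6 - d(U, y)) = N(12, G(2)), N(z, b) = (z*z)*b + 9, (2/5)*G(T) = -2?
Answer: -1327501319/50470 ≈ -26303.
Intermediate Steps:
G(T) = -5 (G(T) = (5/2)*(-2) = -5)
N(z, b) = 9 + b*z² (N(z, b) = z²*b + 9 = b*z² + 9 = 9 + b*z²)
d(U, y) = 723/2 (d(U, y) = 6 - (9 - 5*12²)/2 = 6 - (9 - 5*144)/2 = 6 - (9 - 720)/2 = 6 - ½*(-711) = 6 + 711/2 = 723/2)
s = 11091/50470 (s = (5184 + 723/2)/(16237 + 8998) = (11091/2)/25235 = (11091/2)*(1/25235) = 11091/50470 ≈ 0.21975)
-26303 + s = -26303 + 11091/50470 = -1327501319/50470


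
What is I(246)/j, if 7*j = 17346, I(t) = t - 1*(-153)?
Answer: 19/118 ≈ 0.16102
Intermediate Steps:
I(t) = 153 + t (I(t) = t + 153 = 153 + t)
j = 2478 (j = (1/7)*17346 = 2478)
I(246)/j = (153 + 246)/2478 = 399*(1/2478) = 19/118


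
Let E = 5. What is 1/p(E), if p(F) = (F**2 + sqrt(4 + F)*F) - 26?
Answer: 1/14 ≈ 0.071429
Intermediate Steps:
p(F) = -26 + F**2 + F*sqrt(4 + F) (p(F) = (F**2 + F*sqrt(4 + F)) - 26 = -26 + F**2 + F*sqrt(4 + F))
1/p(E) = 1/(-26 + 5**2 + 5*sqrt(4 + 5)) = 1/(-26 + 25 + 5*sqrt(9)) = 1/(-26 + 25 + 5*3) = 1/(-26 + 25 + 15) = 1/14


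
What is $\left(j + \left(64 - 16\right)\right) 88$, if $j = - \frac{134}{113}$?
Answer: $\frac{465520}{113} \approx 4119.6$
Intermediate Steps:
$j = - \frac{134}{113}$ ($j = \left(-134\right) \frac{1}{113} = - \frac{134}{113} \approx -1.1858$)
$\left(j + \left(64 - 16\right)\right) 88 = \left(- \frac{134}{113} + \left(64 - 16\right)\right) 88 = \left(- \frac{134}{113} + 48\right) 88 = \frac{5290}{113} \cdot 88 = \frac{465520}{113}$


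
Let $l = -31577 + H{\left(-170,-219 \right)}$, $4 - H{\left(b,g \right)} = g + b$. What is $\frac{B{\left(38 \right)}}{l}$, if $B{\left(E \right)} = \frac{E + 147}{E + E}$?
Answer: $- \frac{185}{2369984} \approx -7.806 \cdot 10^{-5}$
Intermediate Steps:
$H{\left(b,g \right)} = 4 - b - g$ ($H{\left(b,g \right)} = 4 - \left(g + b\right) = 4 - \left(b + g\right) = 4 - b - g$)
$B{\left(E \right)} = \frac{147 + E}{2 E}$
$l = -31184$ ($l = -31577 - -393 = -31577 + \left(4 + 170 + 219\right) = -31577 + 393 = -31184$)
$\frac{B{\left(38 \right)}}{l} = \frac{\frac{1}{2} \cdot \frac{1}{38} \left(147 + 38\right)}{-31184} = \frac{1}{2} \cdot \frac{1}{38} \cdot 185 \left(- \frac{1}{31184}\right) = \frac{185}{76} \left(- \frac{1}{31184}\right) = - \frac{185}{2369984}$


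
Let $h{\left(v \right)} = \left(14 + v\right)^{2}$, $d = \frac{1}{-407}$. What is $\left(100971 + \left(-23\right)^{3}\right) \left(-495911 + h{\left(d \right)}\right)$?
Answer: $- \frac{7292114301005720}{165649} \approx -4.4021 \cdot 10^{10}$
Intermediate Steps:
$d = - \frac{1}{407} \approx -0.002457$
$\left(100971 + \left(-23\right)^{3}\right) \left(-495911 + h{\left(d \right)}\right) = \left(100971 + \left(-23\right)^{3}\right) \left(-495911 + \left(14 - \frac{1}{407}\right)^{2}\right) = \left(100971 - 12167\right) \left(-495911 + \left(\frac{5697}{407}\right)^{2}\right) = 88804 \left(-495911 + \frac{32455809}{165649}\right) = 88804 \left(- \frac{82114705430}{165649}\right) = - \frac{7292114301005720}{165649}$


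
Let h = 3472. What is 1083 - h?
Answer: -2389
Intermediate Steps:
1083 - h = 1083 - 1*3472 = 1083 - 3472 = -2389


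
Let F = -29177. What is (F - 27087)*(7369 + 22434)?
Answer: -1676835992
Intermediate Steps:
(F - 27087)*(7369 + 22434) = (-29177 - 27087)*(7369 + 22434) = -56264*29803 = -1676835992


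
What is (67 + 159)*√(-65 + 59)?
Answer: 226*I*√6 ≈ 553.58*I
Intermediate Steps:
(67 + 159)*√(-65 + 59) = 226*√(-6) = 226*(I*√6) = 226*I*√6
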